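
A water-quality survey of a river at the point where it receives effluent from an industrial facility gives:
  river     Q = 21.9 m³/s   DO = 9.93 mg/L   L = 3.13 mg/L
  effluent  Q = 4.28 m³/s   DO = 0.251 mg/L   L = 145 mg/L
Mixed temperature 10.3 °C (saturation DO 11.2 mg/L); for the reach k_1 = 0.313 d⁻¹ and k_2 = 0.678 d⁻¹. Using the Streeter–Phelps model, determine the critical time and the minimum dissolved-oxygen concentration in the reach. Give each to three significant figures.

t_c ≈ 1.75 d; minimum DO ≈ 4.17 mg/L

Mixed DO = (21.9×9.93 + 4.28×0.251)/(21.9+4.28) = 218.5/26.18 = 8.348 mg/L.
Mixed L₀ = (21.9×3.13 + 4.28×145)/(26.18) = 689.1/26.18 = 26.32 mg/L.
Initial deficit D₀ = C_s − DO₀ = 11.2 − 8.348 = 2.852 mg/L.
t_c = (1/0.3650) ln[(0.678/0.313)(1 − 2.852×0.3650/(0.313×26.32))] = 2.740 × ln(1.892) = 1.748 d.
D_c = (0.313/0.678) × 26.32 × e^(−0.313×1.748) = 0.4617 × 26.32 × 0.5787 = 7.032 mg/L.
Minimum DO = 11.2 − 7.032 = 4.168 mg/L.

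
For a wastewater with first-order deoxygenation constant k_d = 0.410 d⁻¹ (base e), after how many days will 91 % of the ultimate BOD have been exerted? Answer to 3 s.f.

t ≈ 5.87 d

y/L₀ = 1 − e^(−k_d t) = 0.91 ⇒ e^(−k_d t) = 0.0900
t = −ln(0.0900) / 0.410 = 2.408 / 0.410 = 5.873 d.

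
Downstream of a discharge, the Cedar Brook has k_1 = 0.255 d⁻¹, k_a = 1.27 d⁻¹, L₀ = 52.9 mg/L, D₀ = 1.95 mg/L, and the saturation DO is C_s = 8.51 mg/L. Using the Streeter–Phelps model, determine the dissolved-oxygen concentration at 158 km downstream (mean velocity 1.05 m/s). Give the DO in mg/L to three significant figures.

Travel time t = x/v = 158 km / (1.05 m/s) = 158000 m / 1.05 m/s = 150500 s = 1.742 d.
k_1 L₀/(k_a−k_1) = 0.255×52.9/(1.27−0.255) = 13.49/1.015 = 13.29 mg/L.
e^(−k_1 t) = e^(−0.255×1.742) = 0.6414; e^(−k_a t) = e^(−1.27×1.742) = 0.1095.
D = 13.29 × (0.6414 − 0.1095) + 1.95 × 0.1095 = 7.069 + 0.2135 = 7.282 mg/L.
DO = C_s − D = 8.51 − 7.282 = 1.228 mg/L.

DO ≈ 1.23 mg/L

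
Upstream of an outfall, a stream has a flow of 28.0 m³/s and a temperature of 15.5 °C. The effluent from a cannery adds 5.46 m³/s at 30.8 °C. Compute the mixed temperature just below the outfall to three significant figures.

18.0 °C

Flow-weighted mixing: C = (Q_r C_r + Q_w C_w)/(Q_r + Q_w)
= (28.0×15.5 + 5.46×30.8)/(28.0 + 5.46) = 602.2/33.46 = 18.00 °C.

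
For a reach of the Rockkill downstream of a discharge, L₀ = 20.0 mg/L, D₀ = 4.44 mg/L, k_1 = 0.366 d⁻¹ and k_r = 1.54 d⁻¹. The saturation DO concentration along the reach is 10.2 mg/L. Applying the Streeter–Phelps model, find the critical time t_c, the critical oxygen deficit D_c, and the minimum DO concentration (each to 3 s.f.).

t_c ≈ 0.163 d; D_c ≈ 4.48 mg/L; min DO ≈ 5.72 mg/L

With k_r/k_1 = 4.208 and 1 − D₀(k_r−k_1)/(k_1 L₀) = 0.2879,
t_c = ln(4.208 × 0.2879) / (1.54 − 0.366) = ln(1.211) / 1.174 = 0.1918/1.174 = 0.1633 d.
D_c = (k_1/k_r) L₀ e^(−k_1 t_c) = (0.366/1.54) × 20.0 × e^(−0.366×0.1633) = 0.2377 × 20.0 × 0.9420 = 4.477 mg/L.
Minimum DO = C_s − D_c = 10.2 − 4.477 = 5.723 mg/L.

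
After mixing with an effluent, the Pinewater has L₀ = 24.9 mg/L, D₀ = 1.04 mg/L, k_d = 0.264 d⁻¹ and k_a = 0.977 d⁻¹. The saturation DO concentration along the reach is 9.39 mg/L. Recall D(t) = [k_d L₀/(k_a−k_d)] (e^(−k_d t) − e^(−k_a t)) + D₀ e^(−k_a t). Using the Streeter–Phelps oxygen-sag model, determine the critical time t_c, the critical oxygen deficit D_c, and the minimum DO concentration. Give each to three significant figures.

t_c ≈ 1.67 d; D_c ≈ 4.33 mg/L; min DO ≈ 5.06 mg/L

With k_a/k_d = 3.701 and 1 − D₀(k_a−k_d)/(k_d L₀) = 0.8872,
t_c = ln(3.701 × 0.8872) / (0.977 − 0.264) = ln(3.283) / 0.7130 = 1.189/0.7130 = 1.667 d.
L(t_c) = L₀ e^(−k_d t_c) = 24.9 × 0.6439 = 16.03 mg/L, and at the critical point k_a D_c = k_d L, so D_c = (0.264/0.977) × 16.03 = 4.332 mg/L.
Minimum DO = C_s − D_c = 9.39 − 4.332 = 5.058 mg/L.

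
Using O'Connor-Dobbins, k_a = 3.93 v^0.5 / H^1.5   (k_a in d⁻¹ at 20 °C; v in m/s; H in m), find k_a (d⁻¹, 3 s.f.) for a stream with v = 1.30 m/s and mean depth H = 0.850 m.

k_a ≈ 5.72 d⁻¹

k_a = 3.93 × 1.30^0.5 / 0.850^1.5 = 3.93 × 1.140 / 0.7837 = 5.718 d⁻¹.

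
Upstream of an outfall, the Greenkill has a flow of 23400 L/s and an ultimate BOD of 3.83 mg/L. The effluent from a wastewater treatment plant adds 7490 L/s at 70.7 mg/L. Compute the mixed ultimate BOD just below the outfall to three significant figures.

20.0 mg/L

Flow-weighted mixing: C = (Q_r C_r + Q_w C_w)/(Q_r + Q_w)
= (23400×3.83 + 7490×70.7)/(23400 + 7490) = 619200/30890 = 20.04 mg/L.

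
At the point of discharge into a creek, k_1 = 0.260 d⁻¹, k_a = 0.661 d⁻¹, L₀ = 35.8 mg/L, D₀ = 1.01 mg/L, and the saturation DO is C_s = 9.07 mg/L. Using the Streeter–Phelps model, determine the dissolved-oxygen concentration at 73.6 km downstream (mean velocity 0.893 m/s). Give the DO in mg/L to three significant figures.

DO ≈ 2.77 mg/L

Travel time t = x/v = 73.6 km / (0.893 m/s) = 73600 m / 0.893 m/s = 82420 s = 0.9539 d.
k_1 L₀/(k_a−k_1) = 0.260×35.8/(0.661−0.260) = 9.308/0.4010 = 23.21 mg/L.
e^(−k_1 t) = e^(−0.260×0.9539) = 0.7803; e^(−k_a t) = e^(−0.661×0.9539) = 0.5323.
D = 23.21 × (0.7803 − 0.5323) + 1.01 × 0.5323 = 5.758 + 0.5376 = 6.295 mg/L.
DO = C_s − D = 9.07 − 6.295 = 2.775 mg/L.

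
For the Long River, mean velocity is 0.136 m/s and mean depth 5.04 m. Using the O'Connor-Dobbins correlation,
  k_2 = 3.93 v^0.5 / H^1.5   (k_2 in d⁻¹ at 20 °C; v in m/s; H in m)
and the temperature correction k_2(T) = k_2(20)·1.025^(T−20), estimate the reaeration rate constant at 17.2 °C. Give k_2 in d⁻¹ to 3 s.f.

k_2(20) = 3.93 × 0.136^0.5 / 5.04^1.5 = 3.93 × 0.3688 / 11.31 = 0.1281 d⁻¹.
k_2(17.2) = 0.1281 × 1.025^(17.2−20) = 0.1281 × 0.9332 = 0.1195 d⁻¹.

k_2 ≈ 0.120 d⁻¹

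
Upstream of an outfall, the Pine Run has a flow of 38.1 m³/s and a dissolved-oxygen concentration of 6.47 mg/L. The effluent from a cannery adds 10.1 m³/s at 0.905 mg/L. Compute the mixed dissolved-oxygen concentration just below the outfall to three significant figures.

Flow-weighted mixing: C = (Q_r C_r + Q_w C_w)/(Q_r + Q_w)
= (38.1×6.47 + 10.1×0.905)/(38.1 + 10.1) = 255.6/48.20 = 5.304 mg/L.

5.30 mg/L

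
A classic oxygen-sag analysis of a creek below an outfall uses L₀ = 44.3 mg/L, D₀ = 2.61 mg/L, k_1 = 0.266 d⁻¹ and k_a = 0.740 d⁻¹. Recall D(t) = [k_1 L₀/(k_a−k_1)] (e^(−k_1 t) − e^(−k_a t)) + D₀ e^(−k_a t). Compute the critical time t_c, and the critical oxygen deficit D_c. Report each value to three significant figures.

t_c ≈ 1.92 d; D_c ≈ 9.54 mg/L

t_c = [1/(k_a−k_1)] ln[(k_a/k_1)(1 − D₀(k_a−k_1)/(k_1 L₀))]
= [1/(0.740−0.266)] ln[(0.740/0.266)(1 − 2.61×0.4740/(0.266×44.3))]
= (1/0.4740) ln[2.782 × 0.8950] = 2.110 × ln(2.490) = 2.110 × 0.9122 = 1.925 d.
L(t_c) = L₀ e^(−k_1 t_c) = 44.3 × 0.5993 = 26.55 mg/L, and at the critical point k_a D_c = k_1 L, so D_c = (0.266/0.740) × 26.55 = 9.544 mg/L.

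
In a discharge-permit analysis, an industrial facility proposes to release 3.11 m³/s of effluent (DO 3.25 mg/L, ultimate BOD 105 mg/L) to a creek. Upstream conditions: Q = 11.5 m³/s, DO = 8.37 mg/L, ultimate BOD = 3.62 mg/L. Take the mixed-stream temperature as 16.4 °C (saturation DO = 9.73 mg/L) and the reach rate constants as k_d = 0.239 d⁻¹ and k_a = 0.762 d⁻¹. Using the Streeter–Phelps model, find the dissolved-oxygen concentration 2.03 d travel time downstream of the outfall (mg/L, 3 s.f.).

DO ≈ 4.57 mg/L

Mixed DO = (11.5×8.37 + 3.11×3.25)/(11.5+3.11) = 106.4/14.61 = 7.280 mg/L.
Mixed L₀ = (11.5×3.62 + 3.11×105)/(14.61) = 368.2/14.61 = 25.20 mg/L.
Initial deficit D₀ = C_s − DO₀ = 9.73 − 7.280 = 2.450 mg/L.
D(2.03) = [0.239×25.20/(0.762−0.239)](e^(−0.239×2.03) − e^(−0.762×2.03)) + 2.450 e^(−0.762×2.03)
= 11.52 × (0.6156 − 0.2129) + 2.450 × 0.2129 = 5.159 mg/L.
DO = 9.73 − 5.159 = 4.571 mg/L.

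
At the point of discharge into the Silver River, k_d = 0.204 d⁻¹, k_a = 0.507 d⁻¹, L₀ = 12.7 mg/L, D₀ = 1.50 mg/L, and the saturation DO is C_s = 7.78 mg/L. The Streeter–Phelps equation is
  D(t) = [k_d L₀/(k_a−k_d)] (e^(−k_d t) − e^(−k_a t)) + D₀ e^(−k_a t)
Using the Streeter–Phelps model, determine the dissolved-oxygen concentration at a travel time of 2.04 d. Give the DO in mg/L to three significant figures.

k_d L₀/(k_a−k_d) = 0.204×12.7/(0.507−0.204) = 2.591/0.3030 = 8.550 mg/L.
e^(−k_d t) = e^(−0.204×2.040) = 0.6596; e^(−k_a t) = e^(−0.507×2.040) = 0.3555.
D = 8.550 × (0.6596 − 0.3555) + 1.50 × 0.3555 = 2.600 + 0.5332 = 3.133 mg/L.
DO = C_s − D = 7.78 − 3.133 = 4.647 mg/L.

DO ≈ 4.65 mg/L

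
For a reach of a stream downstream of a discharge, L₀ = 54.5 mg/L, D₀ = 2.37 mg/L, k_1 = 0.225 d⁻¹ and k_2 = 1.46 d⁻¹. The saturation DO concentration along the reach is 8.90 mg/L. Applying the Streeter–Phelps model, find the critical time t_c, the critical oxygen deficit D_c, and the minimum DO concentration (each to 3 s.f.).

With k_2/k_1 = 6.489 and 1 − D₀(k_2−k_1)/(k_1 L₀) = 0.7613,
t_c = ln(6.489 × 0.7613) / (1.46 − 0.225) = ln(4.940) / 1.235 = 1.597/1.235 = 1.293 d.
D_c = (k_1/k_2) L₀ e^(−k_1 t_c) = (0.225/1.46) × 54.5 × e^(−0.225×1.293) = 0.1541 × 54.5 × 0.7475 = 6.278 mg/L.
Minimum DO = C_s − D_c = 8.90 − 6.278 = 2.622 mg/L.

t_c ≈ 1.29 d; D_c ≈ 6.28 mg/L; min DO ≈ 2.62 mg/L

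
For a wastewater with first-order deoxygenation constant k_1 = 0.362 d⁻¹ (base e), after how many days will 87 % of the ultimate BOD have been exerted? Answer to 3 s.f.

t ≈ 5.64 d

y/L₀ = 1 − e^(−k_1 t) = 0.87 ⇒ e^(−k_1 t) = 0.130
t = −ln(0.130) / 0.362 = 2.040 / 0.362 = 5.636 d.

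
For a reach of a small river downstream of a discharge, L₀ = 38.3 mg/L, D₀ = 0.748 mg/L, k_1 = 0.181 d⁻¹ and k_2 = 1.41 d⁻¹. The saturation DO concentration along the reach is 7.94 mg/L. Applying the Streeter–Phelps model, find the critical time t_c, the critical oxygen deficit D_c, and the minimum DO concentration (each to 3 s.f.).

At the critical point dD/dt = 0, so k_1 L₀ e^(−k_1 t) = k_2 D. Substituting D(t) from the Streeter–Phelps equation and solving for t gives
t_c = ln[(k_2/k_1)(1 − D₀(k_2−k_1)/(k_1 L₀))] / (k_2−k_1).
Here k_2−k_1 = 1.229 d⁻¹ and 1 − D₀(k_2−k_1)/(k_1 L₀) = 1 − 0.748×1.229/(0.181×38.3) = 0.8674, so
t_c = ln(7.790 × 0.8674) / 1.229 = 1.911 / 1.229 = 1.555 d.
D_c = (k_1/k_2) L₀ e^(−k_1 t_c) = (0.181/1.41) × 38.3 × e^(−0.181×1.555) = 0.1284 × 38.3 × 0.7547 = 3.711 mg/L.
Minimum DO = C_s − D_c = 7.94 − 3.711 = 4.229 mg/L.

t_c ≈ 1.55 d; D_c ≈ 3.71 mg/L; min DO ≈ 4.23 mg/L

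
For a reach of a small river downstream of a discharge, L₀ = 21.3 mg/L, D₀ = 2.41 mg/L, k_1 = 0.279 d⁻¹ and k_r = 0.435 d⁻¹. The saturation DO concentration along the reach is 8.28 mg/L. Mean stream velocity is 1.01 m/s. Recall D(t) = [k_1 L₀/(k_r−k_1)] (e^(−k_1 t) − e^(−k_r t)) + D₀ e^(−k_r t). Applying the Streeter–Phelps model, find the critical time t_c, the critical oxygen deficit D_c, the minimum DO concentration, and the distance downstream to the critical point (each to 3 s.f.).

t_c = [1/(k_r−k_1)] ln[(k_r/k_1)(1 − D₀(k_r−k_1)/(k_1 L₀))]
= [1/(0.435−0.279)] ln[(0.435/0.279)(1 − 2.41×0.1560/(0.279×21.3))]
= (1/0.1560) ln[1.559 × 0.9367] = 6.410 × ln(1.461) = 6.410 × 0.3788 = 2.428 d.
L(t_c) = L₀ e^(−k_1 t_c) = 21.3 × 0.5079 = 10.82 mg/L, and at the critical point k_r D_c = k_1 L, so D_c = (0.279/0.435) × 10.82 = 6.939 mg/L.
Minimum DO = C_s − D_c = 8.28 − 6.939 = 1.341 mg/L.
x_c = v t_c = 1.01 m/s × 2.428 d × 86400 s/d = 211900 m ≈ 212 km.

t_c ≈ 2.43 d; D_c ≈ 6.94 mg/L; min DO ≈ 1.34 mg/L; x_c ≈ 212 km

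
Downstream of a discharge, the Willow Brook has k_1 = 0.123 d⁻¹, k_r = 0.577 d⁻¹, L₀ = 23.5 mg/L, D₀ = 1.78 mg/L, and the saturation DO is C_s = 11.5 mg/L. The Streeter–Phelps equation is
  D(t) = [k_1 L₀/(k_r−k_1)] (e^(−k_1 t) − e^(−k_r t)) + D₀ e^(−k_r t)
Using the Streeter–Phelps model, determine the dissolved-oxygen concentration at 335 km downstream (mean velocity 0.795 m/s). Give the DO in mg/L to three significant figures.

DO ≈ 8.28 mg/L

Travel time t = x/v = 335 km / (0.795 m/s) = 335000 m / 0.795 m/s = 421400 s = 4.877 d.
k_1 L₀/(k_r−k_1) = 0.123×23.5/(0.577−0.123) = 2.890/0.4540 = 6.367 mg/L.
e^(−k_1 t) = e^(−0.123×4.877) = 0.5489; e^(−k_r t) = e^(−0.577×4.877) = 0.05996.
D = 6.367 × (0.5489 − 0.05996) + 1.78 × 0.05996 = 3.113 + 0.1067 = 3.220 mg/L.
DO = C_s − D = 11.5 − 3.220 = 8.280 mg/L.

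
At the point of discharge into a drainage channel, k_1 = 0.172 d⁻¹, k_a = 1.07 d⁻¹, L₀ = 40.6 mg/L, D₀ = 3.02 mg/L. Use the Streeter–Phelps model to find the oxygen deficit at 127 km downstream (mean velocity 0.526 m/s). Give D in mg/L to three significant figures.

Travel time t = x/v = 127 km / (0.526 m/s) = 127000 m / 0.526 m/s = 241400 s = 2.795 d.
k_1 L₀/(k_a−k_1) = 0.172×40.6/(1.07−0.172) = 6.983/0.8980 = 7.776 mg/L.
e^(−k_1 t) = e^(−0.172×2.795) = 0.6184; e^(−k_a t) = e^(−1.07×2.795) = 0.05028.
D = 7.776 × (0.6184 − 0.05028) + 3.02 × 0.05028 = 4.418 + 0.1519 = 4.570 mg/L.

D ≈ 4.57 mg/L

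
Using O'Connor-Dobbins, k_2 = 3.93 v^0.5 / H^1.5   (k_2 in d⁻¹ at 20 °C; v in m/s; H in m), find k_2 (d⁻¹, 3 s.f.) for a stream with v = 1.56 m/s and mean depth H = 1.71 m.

k_2 ≈ 2.20 d⁻¹

k_2 = 3.93 × 1.56^0.5 / 1.71^1.5 = 3.93 × 1.249 / 2.236 = 2.195 d⁻¹.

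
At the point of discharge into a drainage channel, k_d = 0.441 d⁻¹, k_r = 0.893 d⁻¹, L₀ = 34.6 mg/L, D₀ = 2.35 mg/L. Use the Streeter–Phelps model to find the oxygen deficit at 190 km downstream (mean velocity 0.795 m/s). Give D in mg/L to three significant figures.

D ≈ 7.31 mg/L

Travel time t = x/v = 190 km / (0.795 m/s) = 190000 m / 0.795 m/s = 239000 s = 2.766 d.
k_d L₀/(k_r−k_d) = 0.441×34.6/(0.893−0.441) = 15.26/0.4520 = 33.76 mg/L.
e^(−k_d t) = e^(−0.441×2.766) = 0.2953; e^(−k_r t) = e^(−0.893×2.766) = 0.08457.
D = 33.76 × (0.2953 − 0.08457) + 2.35 × 0.08457 = 7.113 + 0.1987 = 7.312 mg/L.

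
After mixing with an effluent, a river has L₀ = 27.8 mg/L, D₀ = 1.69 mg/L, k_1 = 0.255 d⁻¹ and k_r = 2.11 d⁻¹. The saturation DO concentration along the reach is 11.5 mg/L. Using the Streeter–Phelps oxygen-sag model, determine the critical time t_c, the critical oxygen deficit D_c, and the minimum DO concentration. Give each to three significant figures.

t_c = [1/(k_r−k_1)] ln[(k_r/k_1)(1 − D₀(k_r−k_1)/(k_1 L₀))]
= [1/(2.11−0.255)] ln[(2.11/0.255)(1 − 1.69×1.855/(0.255×27.8))]
= (1/1.855) ln[8.275 × 0.5578] = 0.5391 × ln(4.615) = 0.5391 × 1.529 = 0.8245 d.
L(t_c) = L₀ e^(−k_1 t_c) = 27.8 × 0.8104 = 22.53 mg/L, and at the critical point k_r D_c = k_1 L, so D_c = (0.255/2.11) × 22.53 = 2.723 mg/L.
Minimum DO = C_s − D_c = 11.5 − 2.723 = 8.777 mg/L.

t_c ≈ 0.824 d; D_c ≈ 2.72 mg/L; min DO ≈ 8.78 mg/L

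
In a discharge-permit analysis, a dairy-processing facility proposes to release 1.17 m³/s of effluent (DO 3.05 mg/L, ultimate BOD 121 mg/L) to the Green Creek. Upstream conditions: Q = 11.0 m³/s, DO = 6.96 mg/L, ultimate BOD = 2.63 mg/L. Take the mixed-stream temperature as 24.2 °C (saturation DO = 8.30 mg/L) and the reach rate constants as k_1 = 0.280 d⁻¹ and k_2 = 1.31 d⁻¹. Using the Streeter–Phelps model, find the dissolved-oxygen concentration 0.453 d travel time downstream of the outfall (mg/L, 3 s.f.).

DO ≈ 6.10 mg/L

Mixed DO = (11.0×6.96 + 1.17×3.05)/(11.0+1.17) = 80.13/12.17 = 6.584 mg/L.
Mixed L₀ = (11.0×2.63 + 1.17×121)/(12.17) = 170.5/12.17 = 14.01 mg/L.
Initial deficit D₀ = C_s − DO₀ = 8.30 − 6.584 = 1.716 mg/L.
D(0.453) = [0.280×14.01/(1.31−0.280)](e^(−0.280×0.453) − e^(−1.31×0.453)) + 1.716 e^(−1.31×0.453)
= 3.809 × (0.8809 − 0.5524) + 1.716 × 0.5524 = 2.199 mg/L.
DO = 8.30 − 2.199 = 6.101 mg/L.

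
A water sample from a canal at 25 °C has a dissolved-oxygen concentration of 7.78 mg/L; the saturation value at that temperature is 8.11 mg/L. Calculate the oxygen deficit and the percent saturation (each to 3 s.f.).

D ≈ 0.330 mg/L; 95.9 % saturation

D = C_s − C = 8.11 − 7.78 = 0.330 mg/L.
% saturation = 7.78/8.11 × 100 = 95.9 %.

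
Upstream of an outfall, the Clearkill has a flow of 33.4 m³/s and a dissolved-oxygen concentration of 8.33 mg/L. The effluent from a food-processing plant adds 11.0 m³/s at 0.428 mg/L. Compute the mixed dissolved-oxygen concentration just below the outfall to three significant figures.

Flow-weighted mixing: C = (Q_r C_r + Q_w C_w)/(Q_r + Q_w)
= (33.4×8.33 + 11.0×0.428)/(33.4 + 11.0) = 282.9/44.40 = 6.372 mg/L.

6.37 mg/L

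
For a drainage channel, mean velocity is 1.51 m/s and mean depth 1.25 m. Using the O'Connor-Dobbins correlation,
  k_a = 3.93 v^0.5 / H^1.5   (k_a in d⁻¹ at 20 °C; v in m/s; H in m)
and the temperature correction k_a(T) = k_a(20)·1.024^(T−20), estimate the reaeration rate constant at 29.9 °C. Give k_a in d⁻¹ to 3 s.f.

k_a(20) = 3.93 × 1.51^0.5 / 1.25^1.5 = 3.93 × 1.229 / 1.398 = 3.456 d⁻¹.
k_a(29.9) = 3.456 × 1.024^(29.9−20) = 3.456 × 1.265 = 4.370 d⁻¹.

k_a ≈ 4.37 d⁻¹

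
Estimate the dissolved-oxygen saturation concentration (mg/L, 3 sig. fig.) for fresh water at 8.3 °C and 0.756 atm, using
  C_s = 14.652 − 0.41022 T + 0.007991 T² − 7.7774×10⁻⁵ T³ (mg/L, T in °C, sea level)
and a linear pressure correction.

At sea level: C_s = 14.652 − 0.41022×8.3 + 0.007991×8.3² − 7.7774×10⁻⁵×8.3³ = 11.75 mg/L.
Pressure correction: C_s' = 11.75 × 0.756 = 8.885 mg/L.

C_s ≈ 8.89 mg/L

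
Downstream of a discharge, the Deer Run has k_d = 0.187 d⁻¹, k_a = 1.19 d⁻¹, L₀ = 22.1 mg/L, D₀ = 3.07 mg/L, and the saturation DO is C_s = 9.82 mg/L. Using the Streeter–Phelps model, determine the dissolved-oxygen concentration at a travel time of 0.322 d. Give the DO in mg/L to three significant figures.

k_d L₀/(k_a−k_d) = 0.187×22.1/(1.19−0.187) = 4.133/1.003 = 4.120 mg/L.
e^(−k_d t) = e^(−0.187×0.3220) = 0.9416; e^(−k_a t) = e^(−1.19×0.3220) = 0.6817.
D = 4.120 × (0.9416 − 0.6817) + 3.07 × 0.6817 = 1.071 + 2.093 = 3.164 mg/L.
DO = C_s − D = 9.82 − 3.164 = 6.656 mg/L.

DO ≈ 6.66 mg/L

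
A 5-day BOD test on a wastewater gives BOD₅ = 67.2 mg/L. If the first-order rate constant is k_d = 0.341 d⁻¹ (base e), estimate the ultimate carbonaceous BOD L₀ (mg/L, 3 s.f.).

BOD₅ = L₀(1 − e^(−5k_d)) ⇒ L₀ = BOD₅ / (1 − e^(−5×0.341))
= 67.2 / (1 − 0.1818) = 67.2 / 0.8182 = 82.13 mg/L.

L₀ ≈ 82.1 mg/L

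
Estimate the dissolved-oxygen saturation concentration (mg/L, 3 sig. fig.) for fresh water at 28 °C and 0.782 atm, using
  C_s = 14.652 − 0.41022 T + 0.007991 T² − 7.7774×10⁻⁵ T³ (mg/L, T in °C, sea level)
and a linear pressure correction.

C_s ≈ 6.04 mg/L

At sea level: C_s = 14.652 − 0.41022×28 + 0.007991×28² − 7.7774×10⁻⁵×28³ = 7.723 mg/L.
Pressure correction: C_s' = 7.723 × 0.782 = 6.040 mg/L.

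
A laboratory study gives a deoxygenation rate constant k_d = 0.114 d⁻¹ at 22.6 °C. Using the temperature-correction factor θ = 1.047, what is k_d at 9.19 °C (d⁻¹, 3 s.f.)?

k_d ≈ 0.0616 d⁻¹

k_d(T₂) = k_d(T₁) · θ^(T₂−T₁) = 0.114 × 1.047^(9.19−22.6)
= 0.114 × 1.047^-13.4 = 0.114 × 0.5402 = 0.06158 d⁻¹.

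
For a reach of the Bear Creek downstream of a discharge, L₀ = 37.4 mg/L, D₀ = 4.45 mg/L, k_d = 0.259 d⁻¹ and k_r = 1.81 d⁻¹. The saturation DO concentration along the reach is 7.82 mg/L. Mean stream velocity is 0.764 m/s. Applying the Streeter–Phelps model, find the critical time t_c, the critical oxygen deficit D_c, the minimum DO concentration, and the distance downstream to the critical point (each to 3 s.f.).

t_c = [1/(k_r−k_d)] ln[(k_r/k_d)(1 − D₀(k_r−k_d)/(k_d L₀))]
= [1/(1.81−0.259)] ln[(1.81/0.259)(1 − 4.45×1.551/(0.259×37.4))]
= (1/1.551) ln[6.988 × 0.2875] = 0.6447 × ln(2.009) = 0.6447 × 0.6976 = 0.4498 d.
L(t_c) = L₀ e^(−k_d t_c) = 37.4 × 0.8900 = 33.29 mg/L, and at the critical point k_r D_c = k_d L, so D_c = (0.259/1.81) × 33.29 = 4.763 mg/L.
Minimum DO = C_s − D_c = 7.82 − 4.763 = 3.057 mg/L.
x_c = v t_c = 0.764 m/s × 0.4498 d × 86400 s/d = 29690 m ≈ 29.7 km.

t_c ≈ 0.450 d; D_c ≈ 4.76 mg/L; min DO ≈ 3.06 mg/L; x_c ≈ 29.7 km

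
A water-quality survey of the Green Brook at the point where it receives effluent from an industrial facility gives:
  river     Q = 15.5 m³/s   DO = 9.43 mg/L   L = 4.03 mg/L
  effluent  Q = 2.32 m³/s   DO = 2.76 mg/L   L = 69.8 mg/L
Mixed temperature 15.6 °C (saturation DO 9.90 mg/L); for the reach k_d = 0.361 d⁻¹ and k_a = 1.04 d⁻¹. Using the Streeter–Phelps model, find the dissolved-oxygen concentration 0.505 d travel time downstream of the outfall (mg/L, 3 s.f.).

Mixed DO = (15.5×9.43 + 2.32×2.76)/(15.5+2.32) = 152.6/17.82 = 8.562 mg/L.
Mixed L₀ = (15.5×4.03 + 2.32×69.8)/(17.82) = 224.4/17.82 = 12.59 mg/L.
Initial deficit D₀ = C_s − DO₀ = 9.90 − 8.562 = 1.338 mg/L.
D(0.505) = [0.361×12.59/(1.04−0.361)](e^(−0.361×0.505) − e^(−1.04×0.505)) + 1.338 e^(−1.04×0.505)
= 6.695 × (0.8333 − 0.5914) + 1.338 × 0.5914 = 2.411 mg/L.
DO = 9.90 − 2.411 = 7.489 mg/L.

DO ≈ 7.49 mg/L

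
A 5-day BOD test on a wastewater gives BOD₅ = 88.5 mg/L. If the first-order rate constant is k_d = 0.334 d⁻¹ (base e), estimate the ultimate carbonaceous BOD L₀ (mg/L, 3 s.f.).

L₀ ≈ 109 mg/L

BOD₅ = L₀(1 − e^(−5k_d)) ⇒ L₀ = BOD₅ / (1 − e^(−5×0.334))
= 88.5 / (1 − 0.1882) = 88.5 / 0.8118 = 109.0 mg/L.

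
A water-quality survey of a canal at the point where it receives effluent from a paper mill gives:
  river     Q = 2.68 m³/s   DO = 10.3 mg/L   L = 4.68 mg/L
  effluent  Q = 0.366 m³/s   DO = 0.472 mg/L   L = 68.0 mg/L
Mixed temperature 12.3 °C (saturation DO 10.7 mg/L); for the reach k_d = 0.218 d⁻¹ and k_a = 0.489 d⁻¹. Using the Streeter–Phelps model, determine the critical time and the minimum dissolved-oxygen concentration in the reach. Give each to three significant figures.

Mixed DO = (2.68×10.3 + 0.366×0.472)/(2.68+0.366) = 27.78/3.046 = 9.119 mg/L.
Mixed L₀ = (2.68×4.68 + 0.366×68.0)/(3.046) = 37.43/3.046 = 12.29 mg/L.
Initial deficit D₀ = C_s − DO₀ = 10.7 − 9.119 = 1.581 mg/L.
t_c = (1/0.2710) ln[(0.489/0.218)(1 − 1.581×0.2710/(0.218×12.29))] = 3.690 × ln(1.884) = 2.338 d.
D_c = (0.218/0.489) × 12.29 × e^(−0.218×2.338) = 0.4458 × 12.29 × 0.6007 = 3.291 mg/L.
Minimum DO = 10.7 − 3.291 = 7.409 mg/L.

t_c ≈ 2.34 d; minimum DO ≈ 7.41 mg/L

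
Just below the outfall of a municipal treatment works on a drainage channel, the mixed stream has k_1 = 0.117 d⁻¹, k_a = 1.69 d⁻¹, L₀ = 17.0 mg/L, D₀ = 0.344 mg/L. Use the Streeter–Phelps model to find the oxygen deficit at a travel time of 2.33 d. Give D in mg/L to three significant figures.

D ≈ 0.945 mg/L

k_1 L₀/(k_a−k_1) = 0.117×17.0/(1.69−0.117) = 1.989/1.573 = 1.264 mg/L.
e^(−k_1 t) = e^(−0.117×2.330) = 0.7614; e^(−k_a t) = e^(−1.69×2.330) = 0.01949.
D = 1.264 × (0.7614 − 0.01949) + 0.344 × 0.01949 = 0.9381 + 0.006706 = 0.9448 mg/L.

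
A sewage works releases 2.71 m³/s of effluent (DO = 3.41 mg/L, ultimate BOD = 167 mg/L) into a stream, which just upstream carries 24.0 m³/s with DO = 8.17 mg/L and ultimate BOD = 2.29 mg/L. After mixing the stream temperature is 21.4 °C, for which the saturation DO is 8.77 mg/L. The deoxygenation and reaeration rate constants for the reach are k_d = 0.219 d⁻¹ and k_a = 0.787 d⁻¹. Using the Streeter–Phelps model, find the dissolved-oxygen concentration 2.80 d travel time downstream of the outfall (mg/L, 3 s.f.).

DO ≈ 5.49 mg/L

Mixed DO = (24.0×8.17 + 2.71×3.41)/(24.0+2.71) = 205.3/26.71 = 7.687 mg/L.
Mixed L₀ = (24.0×2.29 + 2.71×167)/(26.71) = 507.5/26.71 = 19.00 mg/L.
Initial deficit D₀ = C_s − DO₀ = 8.77 − 7.687 = 1.083 mg/L.
D(2.80) = [0.219×19.00/(0.787−0.219)](e^(−0.219×2.80) − e^(−0.787×2.80)) + 1.083 e^(−0.787×2.80)
= 7.326 × (0.5416 − 0.1104) + 1.083 × 0.1104 = 3.279 mg/L.
DO = 8.77 − 3.279 = 5.491 mg/L.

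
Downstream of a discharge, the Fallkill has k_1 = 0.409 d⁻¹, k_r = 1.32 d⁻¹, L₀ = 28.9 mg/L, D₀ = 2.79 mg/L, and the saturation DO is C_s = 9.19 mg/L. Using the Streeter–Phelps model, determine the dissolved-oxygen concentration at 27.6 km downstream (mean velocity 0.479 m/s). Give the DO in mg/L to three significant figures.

DO ≈ 3.54 mg/L

Travel time t = x/v = 27.6 km / (0.479 m/s) = 27600 m / 0.479 m/s = 57620 s = 0.6669 d.
k_1 L₀/(k_r−k_1) = 0.409×28.9/(1.32−0.409) = 11.82/0.9110 = 12.97 mg/L.
e^(−k_1 t) = e^(−0.409×0.6669) = 0.7613; e^(−k_r t) = e^(−1.32×0.6669) = 0.4147.
D = 12.97 × (0.7613 − 0.4147) + 2.79 × 0.4147 = 4.497 + 1.157 = 5.654 mg/L.
DO = C_s − D = 9.19 − 5.654 = 3.536 mg/L.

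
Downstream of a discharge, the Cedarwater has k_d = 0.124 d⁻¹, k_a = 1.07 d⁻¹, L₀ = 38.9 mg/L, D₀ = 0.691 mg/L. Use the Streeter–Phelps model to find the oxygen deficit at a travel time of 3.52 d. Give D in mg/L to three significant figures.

D ≈ 3.19 mg/L

k_d L₀/(k_a−k_d) = 0.124×38.9/(1.07−0.124) = 4.824/0.9460 = 5.099 mg/L.
e^(−k_d t) = e^(−0.124×3.520) = 0.6463; e^(−k_a t) = e^(−1.07×3.520) = 0.02314.
D = 5.099 × (0.6463 − 0.02314) + 0.691 × 0.02314 = 3.178 + 0.01599 = 3.194 mg/L.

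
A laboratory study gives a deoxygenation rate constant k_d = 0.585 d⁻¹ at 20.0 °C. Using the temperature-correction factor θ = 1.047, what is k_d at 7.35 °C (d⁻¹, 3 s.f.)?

k_d ≈ 0.327 d⁻¹

k_d(T₂) = k_d(T₁) · θ^(T₂−T₁) = 0.585 × 1.047^(7.35−20.0)
= 0.585 × 1.047^-12.7 = 0.585 × 0.5593 = 0.3272 d⁻¹.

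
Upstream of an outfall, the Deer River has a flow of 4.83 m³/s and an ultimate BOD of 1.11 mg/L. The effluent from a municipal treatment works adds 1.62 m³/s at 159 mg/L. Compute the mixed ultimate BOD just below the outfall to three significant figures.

40.8 mg/L

Flow-weighted mixing: C = (Q_r C_r + Q_w C_w)/(Q_r + Q_w)
= (4.83×1.11 + 1.62×159)/(4.83 + 1.62) = 262.9/6.450 = 40.77 mg/L.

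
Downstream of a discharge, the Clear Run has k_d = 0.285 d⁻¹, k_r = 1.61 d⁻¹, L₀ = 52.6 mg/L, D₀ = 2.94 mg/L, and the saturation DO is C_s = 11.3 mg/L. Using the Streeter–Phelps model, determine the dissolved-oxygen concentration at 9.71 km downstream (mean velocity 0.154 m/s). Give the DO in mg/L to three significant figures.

Travel time t = x/v = 9.71 km / (0.154 m/s) = 9710 m / 0.154 m/s = 63050 s = 0.7298 d.
k_d L₀/(k_r−k_d) = 0.285×52.6/(1.61−0.285) = 14.99/1.325 = 11.31 mg/L.
e^(−k_d t) = e^(−0.285×0.7298) = 0.8122; e^(−k_r t) = e^(−1.61×0.7298) = 0.3088.
D = 11.31 × (0.8122 − 0.3088) + 2.94 × 0.3088 = 5.695 + 0.9080 = 6.603 mg/L.
DO = C_s − D = 11.3 − 6.603 = 4.697 mg/L.

DO ≈ 4.70 mg/L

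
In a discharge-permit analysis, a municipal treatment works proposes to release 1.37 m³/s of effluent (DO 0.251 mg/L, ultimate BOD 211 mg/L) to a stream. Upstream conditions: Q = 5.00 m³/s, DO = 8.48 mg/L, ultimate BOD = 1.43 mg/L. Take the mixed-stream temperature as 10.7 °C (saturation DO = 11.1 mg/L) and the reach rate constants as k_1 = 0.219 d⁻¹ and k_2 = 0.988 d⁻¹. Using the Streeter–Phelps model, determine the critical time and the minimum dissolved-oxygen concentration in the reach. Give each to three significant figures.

Mixed DO = (5.00×8.48 + 1.37×0.251)/(5.00+1.37) = 42.74/6.370 = 6.710 mg/L.
Mixed L₀ = (5.00×1.43 + 1.37×211)/(6.370) = 296.2/6.370 = 46.50 mg/L.
Initial deficit D₀ = C_s − DO₀ = 11.1 − 6.710 = 4.390 mg/L.
t_c = (1/0.7690) ln[(0.988/0.219)(1 − 4.390×0.7690/(0.219×46.50))] = 1.300 × ln(3.016) = 1.436 d.
D_c = (0.219/0.988) × 46.50 × e^(−0.219×1.436) = 0.2217 × 46.50 × 0.7302 = 7.527 mg/L.
Minimum DO = 11.1 − 7.527 = 3.573 mg/L.

t_c ≈ 1.44 d; minimum DO ≈ 3.57 mg/L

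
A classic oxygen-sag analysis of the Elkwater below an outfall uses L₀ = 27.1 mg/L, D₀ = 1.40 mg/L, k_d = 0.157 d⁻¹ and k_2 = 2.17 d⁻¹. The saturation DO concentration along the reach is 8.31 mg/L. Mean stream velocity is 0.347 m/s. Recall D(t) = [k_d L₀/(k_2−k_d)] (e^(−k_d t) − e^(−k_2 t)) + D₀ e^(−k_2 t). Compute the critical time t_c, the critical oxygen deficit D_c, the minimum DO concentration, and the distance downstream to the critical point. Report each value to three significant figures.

With k_2/k_d = 13.82 and 1 − D₀(k_2−k_d)/(k_d L₀) = 0.3376,
t_c = ln(13.82 × 0.3376) / (2.17 − 0.157) = ln(4.667) / 2.013 = 1.540/2.013 = 0.7652 d.
D_c = (k_d/k_2) L₀ e^(−k_d t_c) = (0.157/2.17) × 27.1 × e^(−0.157×0.7652) = 0.07235 × 27.1 × 0.8868 = 1.739 mg/L.
Minimum DO = C_s − D_c = 8.31 − 1.739 = 6.571 mg/L.
x_c = v t_c = 0.347 m/s × 0.7652 d × 86400 s/d = 22940 m ≈ 22.9 km.

t_c ≈ 0.765 d; D_c ≈ 1.74 mg/L; min DO ≈ 6.57 mg/L; x_c ≈ 22.9 km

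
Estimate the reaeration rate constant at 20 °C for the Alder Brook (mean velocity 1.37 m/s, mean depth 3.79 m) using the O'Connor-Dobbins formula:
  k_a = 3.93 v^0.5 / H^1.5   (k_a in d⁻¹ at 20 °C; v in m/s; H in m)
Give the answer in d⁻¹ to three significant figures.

k_a ≈ 0.623 d⁻¹

k_a = 3.93 × 1.37^0.5 / 3.79^1.5 = 3.93 × 1.170 / 7.378 = 0.6234 d⁻¹.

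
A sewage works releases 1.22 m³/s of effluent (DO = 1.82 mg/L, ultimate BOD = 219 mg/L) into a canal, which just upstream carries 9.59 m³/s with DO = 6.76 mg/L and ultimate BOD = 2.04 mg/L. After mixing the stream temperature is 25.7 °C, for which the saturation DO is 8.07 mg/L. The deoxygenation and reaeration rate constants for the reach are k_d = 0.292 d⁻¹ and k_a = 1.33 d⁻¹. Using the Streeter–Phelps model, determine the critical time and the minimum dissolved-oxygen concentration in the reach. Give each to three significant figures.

t_c ≈ 1.18 d; minimum DO ≈ 3.95 mg/L

Mixed DO = (9.59×6.76 + 1.22×1.82)/(9.59+1.22) = 67.05/10.81 = 6.202 mg/L.
Mixed L₀ = (9.59×2.04 + 1.22×219)/(10.81) = 286.7/10.81 = 26.53 mg/L.
Initial deficit D₀ = C_s − DO₀ = 8.07 − 6.202 = 1.868 mg/L.
t_c = (1/1.038) ln[(1.33/0.292)(1 − 1.868×1.038/(0.292×26.53))] = 0.9634 × ln(3.415) = 1.183 d.
D_c = (0.292/1.33) × 26.53 × e^(−0.292×1.183) = 0.2195 × 26.53 × 0.7079 = 4.122 mg/L.
Minimum DO = 8.07 − 4.122 = 3.948 mg/L.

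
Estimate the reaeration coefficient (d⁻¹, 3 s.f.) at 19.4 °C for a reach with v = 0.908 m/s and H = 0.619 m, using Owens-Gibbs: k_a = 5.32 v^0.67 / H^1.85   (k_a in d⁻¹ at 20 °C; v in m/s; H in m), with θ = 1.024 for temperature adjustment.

k_a ≈ 11.9 d⁻¹

k_a(20) = 5.32 × 0.908^0.67 / 0.619^1.85 = 5.32 × 0.9374 / 0.4117 = 12.11 d⁻¹.
k_a(19.4) = 12.11 × 1.024^(19.4−20) = 12.11 × 0.9859 = 11.94 d⁻¹.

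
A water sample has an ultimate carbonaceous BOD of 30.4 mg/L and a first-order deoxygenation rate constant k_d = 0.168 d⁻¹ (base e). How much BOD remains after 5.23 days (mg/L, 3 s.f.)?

L_t = L₀ e^(−k_d t) = 30.4 × e^(−0.168×5.23) = 30.4 × 0.4153 = 12.63 mg/L.

L ≈ 12.6 mg/L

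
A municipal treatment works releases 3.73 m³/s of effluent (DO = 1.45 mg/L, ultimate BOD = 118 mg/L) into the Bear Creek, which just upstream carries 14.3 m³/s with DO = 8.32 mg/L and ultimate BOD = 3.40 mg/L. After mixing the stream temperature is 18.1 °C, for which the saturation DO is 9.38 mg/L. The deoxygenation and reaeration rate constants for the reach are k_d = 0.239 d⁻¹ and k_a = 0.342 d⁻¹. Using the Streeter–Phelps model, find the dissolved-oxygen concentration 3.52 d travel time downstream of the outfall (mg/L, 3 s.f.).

DO ≈ 0.388 mg/L

Mixed DO = (14.3×8.32 + 3.73×1.45)/(14.3+3.73) = 124.4/18.03 = 6.899 mg/L.
Mixed L₀ = (14.3×3.40 + 3.73×118)/(18.03) = 488.8/18.03 = 27.11 mg/L.
Initial deficit D₀ = C_s − DO₀ = 9.38 − 6.899 = 2.481 mg/L.
D(3.52) = [0.239×27.11/(0.342−0.239)](e^(−0.239×3.52) − e^(−0.342×3.52)) + 2.481 e^(−0.342×3.52)
= 62.90 × (0.4312 − 0.3000) + 2.481 × 0.3000 = 8.992 mg/L.
DO = 9.38 − 8.992 = 0.3880 mg/L.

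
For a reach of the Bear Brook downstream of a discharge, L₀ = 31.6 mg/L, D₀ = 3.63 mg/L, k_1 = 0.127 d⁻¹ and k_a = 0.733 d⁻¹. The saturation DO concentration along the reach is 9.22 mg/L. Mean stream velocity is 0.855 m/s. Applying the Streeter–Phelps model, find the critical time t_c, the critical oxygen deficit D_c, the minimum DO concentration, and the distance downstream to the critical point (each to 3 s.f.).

t_c ≈ 1.58 d; D_c ≈ 4.48 mg/L; min DO ≈ 4.74 mg/L; x_c ≈ 117 km

At the critical point dD/dt = 0, so k_1 L₀ e^(−k_1 t) = k_a D. Substituting D(t) from the Streeter–Phelps equation and solving for t gives
t_c = ln[(k_a/k_1)(1 − D₀(k_a−k_1)/(k_1 L₀))] / (k_a−k_1).
Here k_a−k_1 = 0.6060 d⁻¹ and 1 − D₀(k_a−k_1)/(k_1 L₀) = 1 − 3.63×0.6060/(0.127×31.6) = 0.4519, so
t_c = ln(5.772 × 0.4519) / 0.6060 = 0.9586 / 0.6060 = 1.582 d.
L(t_c) = L₀ e^(−k_1 t_c) = 31.6 × 0.8180 = 25.85 mg/L, and at the critical point k_a D_c = k_1 L, so D_c = (0.127/0.733) × 25.85 = 4.479 mg/L.
Minimum DO = C_s − D_c = 9.22 − 4.479 = 4.741 mg/L.
x_c = v t_c = 0.855 m/s × 1.582 d × 86400 s/d = 116900 m ≈ 117 km.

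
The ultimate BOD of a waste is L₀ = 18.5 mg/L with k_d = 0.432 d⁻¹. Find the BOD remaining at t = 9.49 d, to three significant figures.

L ≈ 0.307 mg/L

L_t = L₀ e^(−k_d t) = 18.5 × e^(−0.432×9.49) = 18.5 × 0.01658 = 0.3067 mg/L.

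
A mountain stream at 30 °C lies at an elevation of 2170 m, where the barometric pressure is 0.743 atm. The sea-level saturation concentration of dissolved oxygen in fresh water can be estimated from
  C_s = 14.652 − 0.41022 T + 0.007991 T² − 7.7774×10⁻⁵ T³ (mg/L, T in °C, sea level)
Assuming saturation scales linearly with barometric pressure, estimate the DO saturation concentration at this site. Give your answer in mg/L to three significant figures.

C_s ≈ 5.53 mg/L

At sea level: C_s = 14.652 − 0.41022×30 + 0.007991×30² − 7.7774×10⁻⁵×30³ = 7.437 mg/L.
Pressure correction: C_s' = 7.437 × 0.743 = 5.526 mg/L.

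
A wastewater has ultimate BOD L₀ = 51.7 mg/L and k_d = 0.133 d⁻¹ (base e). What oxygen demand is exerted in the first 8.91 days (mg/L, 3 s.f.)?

y_t = L₀(1 − e^(−k_d t)) = 51.7 × (1 − e^(−0.133×8.91))
= 51.7 × (1 − 0.3057) = 51.7 × 0.6943 = 35.89 mg/L.

y ≈ 35.9 mg/L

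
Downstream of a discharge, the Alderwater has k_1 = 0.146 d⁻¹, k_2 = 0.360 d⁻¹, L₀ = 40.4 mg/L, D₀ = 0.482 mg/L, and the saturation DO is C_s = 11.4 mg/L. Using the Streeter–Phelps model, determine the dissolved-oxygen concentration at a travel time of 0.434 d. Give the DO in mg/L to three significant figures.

k_1 L₀/(k_2−k_1) = 0.146×40.4/(0.360−0.146) = 5.898/0.2140 = 27.56 mg/L.
e^(−k_1 t) = e^(−0.146×0.4340) = 0.9386; e^(−k_2 t) = e^(−0.360×0.4340) = 0.8554.
D = 27.56 × (0.9386 − 0.8554) + 0.482 × 0.8554 = 2.295 + 0.4123 = 2.707 mg/L.
DO = C_s − D = 11.4 − 2.707 = 8.693 mg/L.

DO ≈ 8.69 mg/L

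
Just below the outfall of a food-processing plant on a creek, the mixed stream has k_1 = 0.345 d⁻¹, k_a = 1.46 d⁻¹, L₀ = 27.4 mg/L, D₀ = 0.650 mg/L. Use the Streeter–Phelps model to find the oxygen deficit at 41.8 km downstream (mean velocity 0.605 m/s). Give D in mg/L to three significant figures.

Travel time t = x/v = 41.8 km / (0.605 m/s) = 41800 m / 0.605 m/s = 69090 s = 0.7997 d.
k_1 L₀/(k_a−k_1) = 0.345×27.4/(1.46−0.345) = 9.453/1.115 = 8.478 mg/L.
e^(−k_1 t) = e^(−0.345×0.7997) = 0.7589; e^(−k_a t) = e^(−1.46×0.7997) = 0.3111.
D = 8.478 × (0.7589 − 0.3111) + 0.650 × 0.3111 = 3.796 + 0.2022 = 3.998 mg/L.

D ≈ 4.00 mg/L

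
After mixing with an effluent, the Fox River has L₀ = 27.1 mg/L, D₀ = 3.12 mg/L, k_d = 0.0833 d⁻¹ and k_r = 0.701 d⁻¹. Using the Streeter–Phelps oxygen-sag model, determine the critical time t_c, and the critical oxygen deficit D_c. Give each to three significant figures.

t_c ≈ 0.336 d; D_c ≈ 3.13 mg/L

At the critical point dD/dt = 0, so k_d L₀ e^(−k_d t) = k_r D. Substituting D(t) from the Streeter–Phelps equation and solving for t gives
t_c = ln[(k_r/k_d)(1 − D₀(k_r−k_d)/(k_d L₀))] / (k_r−k_d).
Here k_r−k_d = 0.6177 d⁻¹ and 1 − D₀(k_r−k_d)/(k_d L₀) = 1 − 3.12×0.6177/(0.0833×27.1) = 0.1463, so
t_c = ln(8.415 × 0.1463) / 0.6177 = 0.2078 / 0.6177 = 0.3364 d.
L(t_c) = L₀ e^(−k_d t_c) = 27.1 × 0.9724 = 26.35 mg/L, and at the critical point k_r D_c = k_d L, so D_c = (0.0833/0.701) × 26.35 = 3.131 mg/L.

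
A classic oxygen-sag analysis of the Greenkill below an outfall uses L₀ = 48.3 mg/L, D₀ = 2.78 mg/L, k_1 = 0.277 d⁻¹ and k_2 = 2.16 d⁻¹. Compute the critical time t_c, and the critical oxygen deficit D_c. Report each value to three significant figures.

At the critical point dD/dt = 0, so k_1 L₀ e^(−k_1 t) = k_2 D. Substituting D(t) from the Streeter–Phelps equation and solving for t gives
t_c = ln[(k_2/k_1)(1 − D₀(k_2−k_1)/(k_1 L₀))] / (k_2−k_1).
Here k_2−k_1 = 1.883 d⁻¹ and 1 − D₀(k_2−k_1)/(k_1 L₀) = 1 − 2.78×1.883/(0.277×48.3) = 0.6087, so
t_c = ln(7.798 × 0.6087) / 1.883 = 1.557 / 1.883 = 0.8271 d.
D_c = (k_1/k_2) L₀ e^(−k_1 t_c) = (0.277/2.16) × 48.3 × e^(−0.277×0.8271) = 0.1282 × 48.3 × 0.7952 = 4.926 mg/L.

t_c ≈ 0.827 d; D_c ≈ 4.93 mg/L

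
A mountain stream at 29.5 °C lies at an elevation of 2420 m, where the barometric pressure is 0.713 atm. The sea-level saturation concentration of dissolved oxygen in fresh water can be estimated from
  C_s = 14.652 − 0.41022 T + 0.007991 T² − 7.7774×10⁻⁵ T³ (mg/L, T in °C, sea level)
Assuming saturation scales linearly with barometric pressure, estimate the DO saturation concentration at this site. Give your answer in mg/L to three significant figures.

At sea level: C_s = 14.652 − 0.41022×29.5 + 0.007991×29.5² − 7.7774×10⁻⁵×29.5³ = 7.508 mg/L.
Pressure correction: C_s' = 7.508 × 0.713 = 5.353 mg/L.

C_s ≈ 5.35 mg/L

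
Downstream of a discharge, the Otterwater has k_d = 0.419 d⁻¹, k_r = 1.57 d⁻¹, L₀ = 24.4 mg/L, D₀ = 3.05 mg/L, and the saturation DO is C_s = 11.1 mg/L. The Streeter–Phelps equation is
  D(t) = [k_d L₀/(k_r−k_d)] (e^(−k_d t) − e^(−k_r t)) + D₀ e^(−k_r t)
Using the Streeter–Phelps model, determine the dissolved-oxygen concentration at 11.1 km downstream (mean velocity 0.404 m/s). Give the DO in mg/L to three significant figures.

Travel time t = x/v = 11.1 km / (0.404 m/s) = 11100 m / 0.404 m/s = 27480 s = 0.3180 d.
k_d L₀/(k_r−k_d) = 0.419×24.4/(1.57−0.419) = 10.22/1.151 = 8.882 mg/L.
e^(−k_d t) = e^(−0.419×0.3180) = 0.8753; e^(−k_r t) = e^(−1.57×0.3180) = 0.6070.
D = 8.882 × (0.8753 − 0.6070) + 3.05 × 0.6070 = 2.383 + 1.851 = 4.234 mg/L.
DO = C_s − D = 11.1 − 4.234 = 6.866 mg/L.

DO ≈ 6.87 mg/L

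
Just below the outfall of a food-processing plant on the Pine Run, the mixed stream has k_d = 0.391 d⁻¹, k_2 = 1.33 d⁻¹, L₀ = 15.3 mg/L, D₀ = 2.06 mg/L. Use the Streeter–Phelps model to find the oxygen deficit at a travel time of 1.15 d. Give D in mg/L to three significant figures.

k_d L₀/(k_2−k_d) = 0.391×15.3/(1.33−0.391) = 5.982/0.9390 = 6.371 mg/L.
e^(−k_d t) = e^(−0.391×1.150) = 0.6379; e^(−k_2 t) = e^(−1.33×1.150) = 0.2166.
D = 6.371 × (0.6379 − 0.2166) + 2.06 × 0.2166 = 2.683 + 0.4463 = 3.130 mg/L.

D ≈ 3.13 mg/L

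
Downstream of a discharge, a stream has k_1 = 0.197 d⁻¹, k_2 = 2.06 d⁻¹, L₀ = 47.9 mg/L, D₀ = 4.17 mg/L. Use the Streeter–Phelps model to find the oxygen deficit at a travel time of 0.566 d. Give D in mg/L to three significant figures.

k_1 L₀/(k_2−k_1) = 0.197×47.9/(2.06−0.197) = 9.436/1.863 = 5.065 mg/L.
e^(−k_1 t) = e^(−0.197×0.5660) = 0.8945; e^(−k_2 t) = e^(−2.06×0.5660) = 0.3116.
D = 5.065 × (0.8945 − 0.3116) + 4.17 × 0.3116 = 2.952 + 1.299 = 4.252 mg/L.

D ≈ 4.25 mg/L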